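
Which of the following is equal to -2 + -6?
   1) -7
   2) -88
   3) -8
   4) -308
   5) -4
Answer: 3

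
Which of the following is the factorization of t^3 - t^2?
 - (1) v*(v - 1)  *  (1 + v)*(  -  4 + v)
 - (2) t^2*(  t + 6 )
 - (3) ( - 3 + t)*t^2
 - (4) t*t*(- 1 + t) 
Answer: 4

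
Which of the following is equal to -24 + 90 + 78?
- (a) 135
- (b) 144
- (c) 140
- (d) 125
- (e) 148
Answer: b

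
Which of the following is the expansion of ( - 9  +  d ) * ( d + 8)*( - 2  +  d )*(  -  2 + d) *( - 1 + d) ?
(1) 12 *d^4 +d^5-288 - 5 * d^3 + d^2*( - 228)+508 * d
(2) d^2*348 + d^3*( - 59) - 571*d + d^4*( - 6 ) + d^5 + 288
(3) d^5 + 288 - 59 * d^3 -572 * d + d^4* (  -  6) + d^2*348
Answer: 3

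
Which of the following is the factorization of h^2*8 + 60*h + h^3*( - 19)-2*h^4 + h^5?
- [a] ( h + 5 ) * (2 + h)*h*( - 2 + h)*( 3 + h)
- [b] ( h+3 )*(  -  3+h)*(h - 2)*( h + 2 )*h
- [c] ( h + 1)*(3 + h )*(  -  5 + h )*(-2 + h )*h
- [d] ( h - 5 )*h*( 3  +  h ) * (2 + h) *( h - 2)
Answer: d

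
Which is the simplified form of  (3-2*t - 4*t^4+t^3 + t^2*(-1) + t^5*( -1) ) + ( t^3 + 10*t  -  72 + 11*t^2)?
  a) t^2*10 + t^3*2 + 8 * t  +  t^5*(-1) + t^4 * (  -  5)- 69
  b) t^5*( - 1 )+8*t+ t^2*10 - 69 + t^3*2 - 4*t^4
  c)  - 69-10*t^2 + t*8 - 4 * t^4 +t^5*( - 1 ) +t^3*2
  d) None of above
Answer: b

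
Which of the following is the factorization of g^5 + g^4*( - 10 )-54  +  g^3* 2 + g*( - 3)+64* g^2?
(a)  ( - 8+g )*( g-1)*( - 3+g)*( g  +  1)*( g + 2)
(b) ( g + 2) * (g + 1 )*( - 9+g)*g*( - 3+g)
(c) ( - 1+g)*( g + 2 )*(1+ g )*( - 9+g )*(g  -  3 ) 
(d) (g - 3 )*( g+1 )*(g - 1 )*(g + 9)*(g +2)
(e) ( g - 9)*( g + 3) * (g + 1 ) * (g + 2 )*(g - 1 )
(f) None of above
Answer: c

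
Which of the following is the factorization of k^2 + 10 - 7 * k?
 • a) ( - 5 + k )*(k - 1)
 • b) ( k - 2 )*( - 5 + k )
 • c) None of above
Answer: b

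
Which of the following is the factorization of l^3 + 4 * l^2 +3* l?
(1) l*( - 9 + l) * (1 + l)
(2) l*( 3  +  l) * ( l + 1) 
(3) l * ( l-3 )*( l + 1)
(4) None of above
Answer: 2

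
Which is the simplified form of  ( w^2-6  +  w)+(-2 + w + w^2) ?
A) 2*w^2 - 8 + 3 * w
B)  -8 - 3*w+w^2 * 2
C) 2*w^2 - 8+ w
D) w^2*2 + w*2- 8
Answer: D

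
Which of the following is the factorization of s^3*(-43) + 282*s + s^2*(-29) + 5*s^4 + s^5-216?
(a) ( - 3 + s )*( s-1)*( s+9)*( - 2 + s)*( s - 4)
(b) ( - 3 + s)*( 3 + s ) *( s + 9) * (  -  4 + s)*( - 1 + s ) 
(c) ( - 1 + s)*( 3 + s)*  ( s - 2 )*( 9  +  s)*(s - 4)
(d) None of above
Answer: c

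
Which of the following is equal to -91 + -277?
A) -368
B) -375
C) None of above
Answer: A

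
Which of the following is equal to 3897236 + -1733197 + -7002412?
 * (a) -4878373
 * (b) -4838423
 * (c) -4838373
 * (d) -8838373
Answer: c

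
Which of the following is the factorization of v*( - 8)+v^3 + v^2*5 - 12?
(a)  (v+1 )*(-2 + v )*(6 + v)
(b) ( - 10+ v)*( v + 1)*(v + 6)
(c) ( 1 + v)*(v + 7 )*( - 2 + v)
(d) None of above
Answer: a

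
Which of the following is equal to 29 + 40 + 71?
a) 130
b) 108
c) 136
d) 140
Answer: d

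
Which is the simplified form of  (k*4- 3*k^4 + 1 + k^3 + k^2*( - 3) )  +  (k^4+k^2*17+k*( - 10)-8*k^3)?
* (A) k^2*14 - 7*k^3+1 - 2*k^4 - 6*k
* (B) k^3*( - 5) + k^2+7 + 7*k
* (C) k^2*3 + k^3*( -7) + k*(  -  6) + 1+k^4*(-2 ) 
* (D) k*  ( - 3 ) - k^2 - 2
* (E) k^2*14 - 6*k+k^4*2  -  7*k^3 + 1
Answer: A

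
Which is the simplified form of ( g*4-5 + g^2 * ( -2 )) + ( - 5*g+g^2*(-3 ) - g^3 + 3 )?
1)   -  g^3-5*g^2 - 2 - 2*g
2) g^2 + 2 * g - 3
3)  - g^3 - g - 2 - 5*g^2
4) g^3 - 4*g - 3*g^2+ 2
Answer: 3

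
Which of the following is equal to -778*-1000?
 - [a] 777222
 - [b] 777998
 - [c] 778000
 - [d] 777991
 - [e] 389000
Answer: c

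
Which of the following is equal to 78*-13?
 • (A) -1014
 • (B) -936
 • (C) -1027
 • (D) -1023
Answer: A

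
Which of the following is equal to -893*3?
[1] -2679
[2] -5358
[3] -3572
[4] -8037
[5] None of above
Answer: 1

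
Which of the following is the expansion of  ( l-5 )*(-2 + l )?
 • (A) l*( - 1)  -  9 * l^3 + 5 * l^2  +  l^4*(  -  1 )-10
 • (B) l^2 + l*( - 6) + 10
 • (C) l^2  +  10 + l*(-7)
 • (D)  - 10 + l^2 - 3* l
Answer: C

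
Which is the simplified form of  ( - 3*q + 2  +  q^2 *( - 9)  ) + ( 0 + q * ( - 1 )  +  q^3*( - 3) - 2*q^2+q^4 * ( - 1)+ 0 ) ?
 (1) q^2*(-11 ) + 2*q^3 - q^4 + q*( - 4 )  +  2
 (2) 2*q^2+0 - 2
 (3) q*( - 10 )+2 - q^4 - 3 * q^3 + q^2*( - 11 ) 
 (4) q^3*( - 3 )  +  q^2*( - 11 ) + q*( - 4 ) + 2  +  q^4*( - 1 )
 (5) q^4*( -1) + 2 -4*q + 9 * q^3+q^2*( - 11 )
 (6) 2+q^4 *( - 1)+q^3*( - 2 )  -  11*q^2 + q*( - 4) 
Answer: 4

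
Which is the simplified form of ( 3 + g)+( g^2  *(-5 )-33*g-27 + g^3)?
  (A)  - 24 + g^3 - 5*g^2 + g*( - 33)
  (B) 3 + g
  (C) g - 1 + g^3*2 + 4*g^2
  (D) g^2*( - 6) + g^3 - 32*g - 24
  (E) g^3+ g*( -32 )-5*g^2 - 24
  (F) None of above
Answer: E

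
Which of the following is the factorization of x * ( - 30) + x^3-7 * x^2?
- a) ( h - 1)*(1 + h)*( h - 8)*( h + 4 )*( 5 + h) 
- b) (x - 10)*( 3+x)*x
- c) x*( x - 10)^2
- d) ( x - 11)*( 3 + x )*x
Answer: b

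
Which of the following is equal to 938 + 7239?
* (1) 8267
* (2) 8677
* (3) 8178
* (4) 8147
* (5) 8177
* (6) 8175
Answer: 5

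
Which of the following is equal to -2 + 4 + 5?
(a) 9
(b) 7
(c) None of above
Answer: b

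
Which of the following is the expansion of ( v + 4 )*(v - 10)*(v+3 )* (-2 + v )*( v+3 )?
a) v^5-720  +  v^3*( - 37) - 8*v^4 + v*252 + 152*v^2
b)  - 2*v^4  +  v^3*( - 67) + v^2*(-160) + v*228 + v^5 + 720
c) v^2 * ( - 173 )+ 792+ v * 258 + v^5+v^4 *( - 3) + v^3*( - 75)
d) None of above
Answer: b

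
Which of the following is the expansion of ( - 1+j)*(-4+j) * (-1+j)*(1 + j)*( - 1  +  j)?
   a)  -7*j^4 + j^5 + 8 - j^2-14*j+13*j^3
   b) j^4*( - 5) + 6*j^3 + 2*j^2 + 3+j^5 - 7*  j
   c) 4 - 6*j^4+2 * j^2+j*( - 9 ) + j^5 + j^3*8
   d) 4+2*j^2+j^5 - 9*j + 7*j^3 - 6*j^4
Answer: c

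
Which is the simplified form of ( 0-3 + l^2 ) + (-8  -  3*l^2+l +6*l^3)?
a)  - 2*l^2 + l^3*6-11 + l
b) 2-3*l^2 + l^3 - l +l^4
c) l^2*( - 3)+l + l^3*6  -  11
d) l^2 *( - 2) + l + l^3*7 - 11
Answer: a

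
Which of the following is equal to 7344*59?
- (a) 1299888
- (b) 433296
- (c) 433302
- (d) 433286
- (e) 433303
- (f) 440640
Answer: b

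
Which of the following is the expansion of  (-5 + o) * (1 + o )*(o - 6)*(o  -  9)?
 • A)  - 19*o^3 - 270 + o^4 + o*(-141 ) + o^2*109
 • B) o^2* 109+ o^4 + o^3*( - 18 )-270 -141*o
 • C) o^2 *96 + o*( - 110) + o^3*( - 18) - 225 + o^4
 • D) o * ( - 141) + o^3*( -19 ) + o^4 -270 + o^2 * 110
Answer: A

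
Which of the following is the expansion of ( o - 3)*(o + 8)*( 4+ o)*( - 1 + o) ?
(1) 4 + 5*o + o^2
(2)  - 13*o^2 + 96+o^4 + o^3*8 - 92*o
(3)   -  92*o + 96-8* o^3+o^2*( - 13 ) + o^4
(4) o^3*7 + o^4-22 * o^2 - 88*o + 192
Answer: 2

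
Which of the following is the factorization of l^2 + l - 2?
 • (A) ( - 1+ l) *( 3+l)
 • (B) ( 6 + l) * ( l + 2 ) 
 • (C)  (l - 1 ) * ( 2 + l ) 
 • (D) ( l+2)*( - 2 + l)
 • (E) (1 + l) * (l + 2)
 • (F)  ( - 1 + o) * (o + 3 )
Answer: C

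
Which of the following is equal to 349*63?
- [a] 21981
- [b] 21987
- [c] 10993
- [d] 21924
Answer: b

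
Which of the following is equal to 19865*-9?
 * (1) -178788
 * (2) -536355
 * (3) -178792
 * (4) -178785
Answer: 4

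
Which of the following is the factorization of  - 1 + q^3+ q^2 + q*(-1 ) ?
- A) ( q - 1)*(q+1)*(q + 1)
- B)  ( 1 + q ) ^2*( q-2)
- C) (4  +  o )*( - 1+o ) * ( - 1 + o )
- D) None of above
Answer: A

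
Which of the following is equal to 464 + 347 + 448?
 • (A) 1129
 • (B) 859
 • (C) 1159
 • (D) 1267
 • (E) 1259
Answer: E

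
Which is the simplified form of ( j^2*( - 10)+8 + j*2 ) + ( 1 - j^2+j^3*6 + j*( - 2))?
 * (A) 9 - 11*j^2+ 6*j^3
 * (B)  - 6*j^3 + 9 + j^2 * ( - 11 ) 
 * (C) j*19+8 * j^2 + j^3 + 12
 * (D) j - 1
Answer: A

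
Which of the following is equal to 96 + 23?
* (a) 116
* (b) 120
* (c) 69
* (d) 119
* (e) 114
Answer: d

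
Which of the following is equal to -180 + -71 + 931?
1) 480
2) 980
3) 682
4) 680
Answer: 4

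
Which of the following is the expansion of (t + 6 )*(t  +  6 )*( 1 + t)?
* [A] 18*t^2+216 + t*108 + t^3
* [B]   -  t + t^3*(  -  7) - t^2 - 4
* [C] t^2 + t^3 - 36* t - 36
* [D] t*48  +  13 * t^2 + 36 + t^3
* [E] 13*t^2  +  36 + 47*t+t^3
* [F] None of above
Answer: D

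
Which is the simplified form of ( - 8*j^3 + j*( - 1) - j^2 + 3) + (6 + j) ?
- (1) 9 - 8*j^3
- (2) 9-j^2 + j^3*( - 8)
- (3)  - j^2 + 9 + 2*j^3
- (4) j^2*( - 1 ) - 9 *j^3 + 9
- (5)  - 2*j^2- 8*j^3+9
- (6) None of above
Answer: 2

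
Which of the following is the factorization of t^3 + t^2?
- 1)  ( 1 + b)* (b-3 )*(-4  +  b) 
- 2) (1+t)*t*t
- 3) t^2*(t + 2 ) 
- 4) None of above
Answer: 2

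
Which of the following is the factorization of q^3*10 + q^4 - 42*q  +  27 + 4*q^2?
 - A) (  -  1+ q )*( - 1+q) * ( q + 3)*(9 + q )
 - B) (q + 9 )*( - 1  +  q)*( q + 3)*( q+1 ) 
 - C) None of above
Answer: A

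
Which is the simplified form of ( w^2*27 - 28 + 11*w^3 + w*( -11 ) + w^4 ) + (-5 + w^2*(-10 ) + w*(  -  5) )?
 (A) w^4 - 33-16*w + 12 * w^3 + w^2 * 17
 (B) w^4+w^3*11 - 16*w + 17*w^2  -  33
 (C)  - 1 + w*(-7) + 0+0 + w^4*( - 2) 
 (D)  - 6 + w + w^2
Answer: B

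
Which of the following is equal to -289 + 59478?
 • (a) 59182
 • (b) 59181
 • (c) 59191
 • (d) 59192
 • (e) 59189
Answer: e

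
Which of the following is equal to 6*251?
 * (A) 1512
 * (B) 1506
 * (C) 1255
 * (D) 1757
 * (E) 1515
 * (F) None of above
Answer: B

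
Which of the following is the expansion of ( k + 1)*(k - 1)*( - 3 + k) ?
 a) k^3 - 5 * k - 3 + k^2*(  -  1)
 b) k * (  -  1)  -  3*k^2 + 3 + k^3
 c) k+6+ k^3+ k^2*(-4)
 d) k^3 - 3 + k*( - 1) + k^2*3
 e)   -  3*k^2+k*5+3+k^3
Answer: b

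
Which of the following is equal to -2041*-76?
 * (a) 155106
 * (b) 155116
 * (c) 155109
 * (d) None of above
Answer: b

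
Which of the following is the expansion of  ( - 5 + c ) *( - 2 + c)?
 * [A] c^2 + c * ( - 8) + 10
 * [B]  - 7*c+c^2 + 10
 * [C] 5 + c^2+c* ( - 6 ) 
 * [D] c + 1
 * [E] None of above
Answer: B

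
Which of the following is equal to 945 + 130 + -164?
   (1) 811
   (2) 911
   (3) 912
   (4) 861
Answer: 2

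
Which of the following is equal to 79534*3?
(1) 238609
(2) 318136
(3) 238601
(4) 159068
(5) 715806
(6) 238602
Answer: 6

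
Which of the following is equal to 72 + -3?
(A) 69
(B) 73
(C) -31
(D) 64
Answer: A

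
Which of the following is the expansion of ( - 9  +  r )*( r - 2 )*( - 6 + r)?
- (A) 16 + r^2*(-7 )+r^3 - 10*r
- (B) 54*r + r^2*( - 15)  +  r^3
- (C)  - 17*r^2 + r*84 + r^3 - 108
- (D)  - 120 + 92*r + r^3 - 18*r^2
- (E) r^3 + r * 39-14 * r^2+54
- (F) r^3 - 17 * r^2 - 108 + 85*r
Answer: C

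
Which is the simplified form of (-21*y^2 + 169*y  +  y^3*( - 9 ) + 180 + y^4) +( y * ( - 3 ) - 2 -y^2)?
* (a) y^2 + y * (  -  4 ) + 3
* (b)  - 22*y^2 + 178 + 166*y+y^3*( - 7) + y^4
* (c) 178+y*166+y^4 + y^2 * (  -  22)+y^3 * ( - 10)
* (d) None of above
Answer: d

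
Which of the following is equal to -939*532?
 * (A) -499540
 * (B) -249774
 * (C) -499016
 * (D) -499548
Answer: D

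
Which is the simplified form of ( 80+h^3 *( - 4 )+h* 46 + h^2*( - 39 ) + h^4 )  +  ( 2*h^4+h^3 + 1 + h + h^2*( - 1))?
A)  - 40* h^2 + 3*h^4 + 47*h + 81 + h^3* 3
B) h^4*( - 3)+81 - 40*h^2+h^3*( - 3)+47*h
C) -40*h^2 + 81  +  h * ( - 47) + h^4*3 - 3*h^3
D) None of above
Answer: D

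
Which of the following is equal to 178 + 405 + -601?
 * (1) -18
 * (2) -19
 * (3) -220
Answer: 1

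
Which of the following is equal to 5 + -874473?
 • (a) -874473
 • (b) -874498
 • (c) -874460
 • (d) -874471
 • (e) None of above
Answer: e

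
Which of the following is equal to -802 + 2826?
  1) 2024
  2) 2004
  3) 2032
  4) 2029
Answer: 1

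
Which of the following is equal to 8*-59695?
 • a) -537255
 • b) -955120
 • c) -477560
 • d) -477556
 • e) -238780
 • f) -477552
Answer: c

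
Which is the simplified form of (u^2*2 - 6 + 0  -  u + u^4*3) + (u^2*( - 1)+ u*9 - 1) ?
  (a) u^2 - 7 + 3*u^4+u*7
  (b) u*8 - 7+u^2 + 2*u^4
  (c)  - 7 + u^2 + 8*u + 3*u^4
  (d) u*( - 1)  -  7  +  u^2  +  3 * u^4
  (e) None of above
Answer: c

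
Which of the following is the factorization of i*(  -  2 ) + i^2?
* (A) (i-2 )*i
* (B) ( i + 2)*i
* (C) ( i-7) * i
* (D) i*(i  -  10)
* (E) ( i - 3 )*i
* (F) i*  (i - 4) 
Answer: A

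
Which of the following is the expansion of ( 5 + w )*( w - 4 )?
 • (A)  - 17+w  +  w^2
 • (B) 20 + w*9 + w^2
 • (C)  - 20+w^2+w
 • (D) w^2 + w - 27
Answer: C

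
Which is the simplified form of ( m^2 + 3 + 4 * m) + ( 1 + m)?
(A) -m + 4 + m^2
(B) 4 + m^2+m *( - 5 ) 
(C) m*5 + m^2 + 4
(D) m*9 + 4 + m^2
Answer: C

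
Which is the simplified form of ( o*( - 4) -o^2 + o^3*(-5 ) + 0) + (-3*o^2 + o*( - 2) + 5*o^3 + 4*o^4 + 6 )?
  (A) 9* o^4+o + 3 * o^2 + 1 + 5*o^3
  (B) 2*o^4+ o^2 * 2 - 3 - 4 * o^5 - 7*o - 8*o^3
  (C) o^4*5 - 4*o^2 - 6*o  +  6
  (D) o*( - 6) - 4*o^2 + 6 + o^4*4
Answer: D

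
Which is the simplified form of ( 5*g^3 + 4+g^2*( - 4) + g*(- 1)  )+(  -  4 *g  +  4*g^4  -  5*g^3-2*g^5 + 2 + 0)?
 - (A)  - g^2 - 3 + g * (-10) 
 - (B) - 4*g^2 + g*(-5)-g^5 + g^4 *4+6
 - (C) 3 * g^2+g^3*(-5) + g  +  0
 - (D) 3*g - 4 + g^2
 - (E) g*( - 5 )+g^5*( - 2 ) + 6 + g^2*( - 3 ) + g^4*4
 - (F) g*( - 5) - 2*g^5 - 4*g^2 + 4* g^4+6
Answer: F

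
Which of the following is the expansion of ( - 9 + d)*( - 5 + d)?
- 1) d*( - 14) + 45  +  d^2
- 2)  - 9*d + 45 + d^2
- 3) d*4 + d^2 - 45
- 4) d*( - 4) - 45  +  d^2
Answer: 1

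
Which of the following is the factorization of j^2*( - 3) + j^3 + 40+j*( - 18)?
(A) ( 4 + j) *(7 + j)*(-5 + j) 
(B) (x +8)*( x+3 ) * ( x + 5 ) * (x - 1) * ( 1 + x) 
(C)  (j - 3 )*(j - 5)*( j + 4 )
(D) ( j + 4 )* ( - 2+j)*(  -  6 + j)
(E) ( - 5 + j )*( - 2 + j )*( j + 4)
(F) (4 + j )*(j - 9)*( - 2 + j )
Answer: E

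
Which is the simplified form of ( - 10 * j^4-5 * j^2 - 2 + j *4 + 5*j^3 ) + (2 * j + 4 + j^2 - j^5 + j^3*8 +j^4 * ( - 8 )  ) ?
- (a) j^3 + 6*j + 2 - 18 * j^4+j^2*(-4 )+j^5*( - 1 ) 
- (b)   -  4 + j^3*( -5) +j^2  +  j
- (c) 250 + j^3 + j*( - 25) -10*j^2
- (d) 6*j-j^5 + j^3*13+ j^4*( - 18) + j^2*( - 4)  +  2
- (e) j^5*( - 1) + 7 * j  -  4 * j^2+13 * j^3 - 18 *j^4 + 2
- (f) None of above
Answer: d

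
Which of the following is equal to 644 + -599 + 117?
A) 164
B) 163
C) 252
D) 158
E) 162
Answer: E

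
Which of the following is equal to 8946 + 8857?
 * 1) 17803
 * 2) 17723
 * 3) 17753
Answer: 1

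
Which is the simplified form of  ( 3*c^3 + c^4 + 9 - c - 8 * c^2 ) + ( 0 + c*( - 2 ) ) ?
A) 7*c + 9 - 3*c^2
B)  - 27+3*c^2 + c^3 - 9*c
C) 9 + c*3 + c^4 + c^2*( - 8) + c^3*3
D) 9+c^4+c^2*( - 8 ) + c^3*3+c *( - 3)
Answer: D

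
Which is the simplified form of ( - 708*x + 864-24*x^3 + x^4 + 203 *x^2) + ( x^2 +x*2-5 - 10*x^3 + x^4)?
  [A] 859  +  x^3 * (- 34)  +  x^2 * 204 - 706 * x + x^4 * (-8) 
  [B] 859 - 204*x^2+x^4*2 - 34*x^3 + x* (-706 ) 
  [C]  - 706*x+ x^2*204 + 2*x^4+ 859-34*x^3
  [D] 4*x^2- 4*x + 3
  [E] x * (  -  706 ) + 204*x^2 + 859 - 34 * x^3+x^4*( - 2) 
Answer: C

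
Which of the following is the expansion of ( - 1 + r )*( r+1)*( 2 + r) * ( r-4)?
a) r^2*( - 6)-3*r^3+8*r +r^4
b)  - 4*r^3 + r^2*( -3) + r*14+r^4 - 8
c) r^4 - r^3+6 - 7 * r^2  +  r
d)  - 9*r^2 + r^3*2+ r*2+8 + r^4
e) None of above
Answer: e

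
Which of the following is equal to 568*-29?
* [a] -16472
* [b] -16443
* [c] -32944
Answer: a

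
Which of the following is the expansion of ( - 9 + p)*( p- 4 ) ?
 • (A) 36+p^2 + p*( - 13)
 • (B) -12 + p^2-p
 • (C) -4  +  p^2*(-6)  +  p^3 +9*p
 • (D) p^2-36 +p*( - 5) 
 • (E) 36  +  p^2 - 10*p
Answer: A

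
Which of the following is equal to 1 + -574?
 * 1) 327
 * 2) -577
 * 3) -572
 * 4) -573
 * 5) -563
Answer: 4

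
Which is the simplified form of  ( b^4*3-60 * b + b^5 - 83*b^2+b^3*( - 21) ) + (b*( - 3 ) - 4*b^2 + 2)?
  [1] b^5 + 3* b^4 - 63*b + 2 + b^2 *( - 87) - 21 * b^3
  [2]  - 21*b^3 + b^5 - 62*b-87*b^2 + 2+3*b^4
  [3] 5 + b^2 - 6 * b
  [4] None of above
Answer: 1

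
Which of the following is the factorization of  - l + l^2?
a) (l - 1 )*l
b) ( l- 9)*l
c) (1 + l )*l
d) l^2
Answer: a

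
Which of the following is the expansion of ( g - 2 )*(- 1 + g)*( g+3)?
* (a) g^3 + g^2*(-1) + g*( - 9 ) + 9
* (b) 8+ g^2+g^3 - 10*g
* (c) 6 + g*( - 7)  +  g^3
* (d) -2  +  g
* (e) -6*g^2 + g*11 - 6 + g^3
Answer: c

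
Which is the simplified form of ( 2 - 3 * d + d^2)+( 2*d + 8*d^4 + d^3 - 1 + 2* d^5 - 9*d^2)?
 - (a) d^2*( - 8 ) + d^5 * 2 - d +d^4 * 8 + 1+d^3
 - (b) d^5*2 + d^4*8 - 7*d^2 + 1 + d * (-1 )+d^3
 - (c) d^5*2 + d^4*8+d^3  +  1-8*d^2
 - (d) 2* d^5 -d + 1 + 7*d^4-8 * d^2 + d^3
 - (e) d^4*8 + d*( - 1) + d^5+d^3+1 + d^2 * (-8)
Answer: a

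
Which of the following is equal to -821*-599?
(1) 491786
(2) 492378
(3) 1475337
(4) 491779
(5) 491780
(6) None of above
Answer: 4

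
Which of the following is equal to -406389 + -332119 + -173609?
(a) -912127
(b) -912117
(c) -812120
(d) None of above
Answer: b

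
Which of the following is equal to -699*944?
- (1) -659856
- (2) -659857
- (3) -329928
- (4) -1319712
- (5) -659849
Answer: 1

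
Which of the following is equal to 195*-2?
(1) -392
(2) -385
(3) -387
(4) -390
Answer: 4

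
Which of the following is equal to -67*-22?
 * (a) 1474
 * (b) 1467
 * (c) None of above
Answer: a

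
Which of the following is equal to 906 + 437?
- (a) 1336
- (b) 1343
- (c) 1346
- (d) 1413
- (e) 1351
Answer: b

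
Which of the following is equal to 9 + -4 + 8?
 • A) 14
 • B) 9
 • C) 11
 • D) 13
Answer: D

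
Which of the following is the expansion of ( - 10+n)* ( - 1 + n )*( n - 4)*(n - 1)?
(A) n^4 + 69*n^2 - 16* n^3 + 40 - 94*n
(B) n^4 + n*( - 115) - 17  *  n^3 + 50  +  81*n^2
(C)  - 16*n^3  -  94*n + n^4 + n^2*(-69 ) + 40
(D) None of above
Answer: A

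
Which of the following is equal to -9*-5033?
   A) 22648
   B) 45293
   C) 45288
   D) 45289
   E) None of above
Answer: E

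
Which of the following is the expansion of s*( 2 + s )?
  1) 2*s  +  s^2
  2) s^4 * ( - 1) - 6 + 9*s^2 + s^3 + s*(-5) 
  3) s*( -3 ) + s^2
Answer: 1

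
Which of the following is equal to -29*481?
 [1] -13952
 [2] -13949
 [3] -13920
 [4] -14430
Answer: 2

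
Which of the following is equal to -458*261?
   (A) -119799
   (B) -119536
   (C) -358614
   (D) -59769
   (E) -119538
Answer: E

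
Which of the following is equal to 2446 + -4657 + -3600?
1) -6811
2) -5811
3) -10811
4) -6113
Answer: 2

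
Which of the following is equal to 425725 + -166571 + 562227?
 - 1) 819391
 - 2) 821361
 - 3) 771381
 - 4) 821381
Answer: 4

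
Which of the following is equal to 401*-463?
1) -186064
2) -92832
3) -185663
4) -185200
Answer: 3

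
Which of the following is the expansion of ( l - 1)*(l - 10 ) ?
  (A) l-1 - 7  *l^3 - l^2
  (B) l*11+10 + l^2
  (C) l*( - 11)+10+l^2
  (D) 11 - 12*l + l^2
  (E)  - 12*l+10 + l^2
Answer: C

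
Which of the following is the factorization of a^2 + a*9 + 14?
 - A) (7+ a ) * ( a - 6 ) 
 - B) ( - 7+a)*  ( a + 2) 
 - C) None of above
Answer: C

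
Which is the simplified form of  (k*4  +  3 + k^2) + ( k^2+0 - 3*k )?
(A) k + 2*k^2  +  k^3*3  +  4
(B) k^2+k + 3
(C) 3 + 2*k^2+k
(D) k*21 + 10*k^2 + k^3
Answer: C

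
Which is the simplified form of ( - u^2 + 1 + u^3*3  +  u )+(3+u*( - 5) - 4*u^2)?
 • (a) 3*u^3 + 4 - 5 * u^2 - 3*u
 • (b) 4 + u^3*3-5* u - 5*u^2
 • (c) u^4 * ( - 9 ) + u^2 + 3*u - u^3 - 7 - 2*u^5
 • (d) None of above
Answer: d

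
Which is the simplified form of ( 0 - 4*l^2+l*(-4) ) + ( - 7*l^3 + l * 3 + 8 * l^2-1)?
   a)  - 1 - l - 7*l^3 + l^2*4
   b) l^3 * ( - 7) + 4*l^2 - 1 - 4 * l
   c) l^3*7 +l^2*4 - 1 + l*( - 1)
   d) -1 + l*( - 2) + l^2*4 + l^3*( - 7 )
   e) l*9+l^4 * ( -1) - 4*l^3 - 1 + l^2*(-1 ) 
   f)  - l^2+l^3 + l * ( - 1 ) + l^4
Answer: a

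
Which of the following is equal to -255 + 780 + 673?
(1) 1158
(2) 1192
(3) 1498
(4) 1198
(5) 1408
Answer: 4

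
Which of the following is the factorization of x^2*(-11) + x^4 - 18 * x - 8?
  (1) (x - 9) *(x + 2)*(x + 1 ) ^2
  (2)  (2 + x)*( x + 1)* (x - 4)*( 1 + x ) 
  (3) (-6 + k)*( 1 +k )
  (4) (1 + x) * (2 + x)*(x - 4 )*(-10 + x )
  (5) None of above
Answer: 2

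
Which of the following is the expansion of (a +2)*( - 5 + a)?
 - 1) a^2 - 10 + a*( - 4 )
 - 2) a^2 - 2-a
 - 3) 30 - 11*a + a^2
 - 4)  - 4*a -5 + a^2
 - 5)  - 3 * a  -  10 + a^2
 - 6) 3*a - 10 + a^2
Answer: 5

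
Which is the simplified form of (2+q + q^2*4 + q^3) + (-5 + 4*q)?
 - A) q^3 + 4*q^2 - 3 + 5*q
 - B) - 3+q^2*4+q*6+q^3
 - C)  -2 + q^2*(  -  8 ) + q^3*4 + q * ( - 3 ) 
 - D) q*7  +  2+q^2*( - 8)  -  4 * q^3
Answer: A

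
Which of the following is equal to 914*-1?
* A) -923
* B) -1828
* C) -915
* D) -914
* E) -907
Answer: D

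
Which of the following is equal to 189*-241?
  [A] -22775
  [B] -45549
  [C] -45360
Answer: B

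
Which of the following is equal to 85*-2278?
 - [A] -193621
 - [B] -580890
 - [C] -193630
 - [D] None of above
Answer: C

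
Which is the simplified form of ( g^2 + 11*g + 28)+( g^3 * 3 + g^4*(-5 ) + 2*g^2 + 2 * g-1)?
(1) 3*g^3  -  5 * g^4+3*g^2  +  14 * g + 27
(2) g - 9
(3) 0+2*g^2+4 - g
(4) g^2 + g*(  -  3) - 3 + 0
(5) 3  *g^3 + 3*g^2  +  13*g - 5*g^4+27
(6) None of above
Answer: 5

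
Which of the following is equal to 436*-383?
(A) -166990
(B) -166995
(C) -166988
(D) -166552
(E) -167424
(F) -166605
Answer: C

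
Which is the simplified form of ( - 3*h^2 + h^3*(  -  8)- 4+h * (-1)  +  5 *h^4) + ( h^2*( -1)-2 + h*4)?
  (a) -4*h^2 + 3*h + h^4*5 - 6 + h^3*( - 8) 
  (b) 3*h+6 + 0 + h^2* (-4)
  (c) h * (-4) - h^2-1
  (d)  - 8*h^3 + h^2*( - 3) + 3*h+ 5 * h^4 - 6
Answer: a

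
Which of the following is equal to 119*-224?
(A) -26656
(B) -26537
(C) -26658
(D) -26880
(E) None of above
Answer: A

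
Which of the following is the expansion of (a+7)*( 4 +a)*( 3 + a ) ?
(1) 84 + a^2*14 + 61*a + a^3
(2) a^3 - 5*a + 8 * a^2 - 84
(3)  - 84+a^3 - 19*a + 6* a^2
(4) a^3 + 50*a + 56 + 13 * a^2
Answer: 1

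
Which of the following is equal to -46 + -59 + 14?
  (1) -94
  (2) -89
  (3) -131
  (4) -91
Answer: 4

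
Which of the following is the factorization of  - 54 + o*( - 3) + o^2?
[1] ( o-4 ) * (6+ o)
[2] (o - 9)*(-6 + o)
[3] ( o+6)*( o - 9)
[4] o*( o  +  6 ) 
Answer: 3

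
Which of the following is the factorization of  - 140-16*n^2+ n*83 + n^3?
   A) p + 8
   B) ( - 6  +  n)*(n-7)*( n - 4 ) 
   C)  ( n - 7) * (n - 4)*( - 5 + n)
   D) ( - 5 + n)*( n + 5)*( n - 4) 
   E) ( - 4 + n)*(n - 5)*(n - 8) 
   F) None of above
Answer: C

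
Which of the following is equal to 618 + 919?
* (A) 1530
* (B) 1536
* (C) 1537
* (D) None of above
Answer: C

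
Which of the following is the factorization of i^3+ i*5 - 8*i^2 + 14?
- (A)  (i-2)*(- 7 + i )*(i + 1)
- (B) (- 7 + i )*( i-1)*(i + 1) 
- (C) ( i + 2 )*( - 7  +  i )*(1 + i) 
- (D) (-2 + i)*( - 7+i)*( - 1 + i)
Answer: A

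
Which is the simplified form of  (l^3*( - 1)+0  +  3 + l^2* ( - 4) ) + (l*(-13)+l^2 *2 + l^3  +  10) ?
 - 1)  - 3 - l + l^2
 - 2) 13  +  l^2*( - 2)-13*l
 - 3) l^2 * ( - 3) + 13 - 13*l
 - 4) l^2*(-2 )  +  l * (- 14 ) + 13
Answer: 2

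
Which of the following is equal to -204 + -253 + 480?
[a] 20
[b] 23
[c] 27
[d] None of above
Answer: b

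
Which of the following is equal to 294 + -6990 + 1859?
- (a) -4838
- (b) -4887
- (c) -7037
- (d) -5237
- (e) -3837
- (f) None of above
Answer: f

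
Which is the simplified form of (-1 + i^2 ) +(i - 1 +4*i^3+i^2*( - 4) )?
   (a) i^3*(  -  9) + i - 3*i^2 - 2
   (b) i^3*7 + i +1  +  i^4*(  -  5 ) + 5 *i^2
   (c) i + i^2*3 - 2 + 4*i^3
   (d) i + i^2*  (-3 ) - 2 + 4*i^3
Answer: d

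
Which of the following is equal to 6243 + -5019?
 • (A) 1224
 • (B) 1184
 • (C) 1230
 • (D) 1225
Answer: A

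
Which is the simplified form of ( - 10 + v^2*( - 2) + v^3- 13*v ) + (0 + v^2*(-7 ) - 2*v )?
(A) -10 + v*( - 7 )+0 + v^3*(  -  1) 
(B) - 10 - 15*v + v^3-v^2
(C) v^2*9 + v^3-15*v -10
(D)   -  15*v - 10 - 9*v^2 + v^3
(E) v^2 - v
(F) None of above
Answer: D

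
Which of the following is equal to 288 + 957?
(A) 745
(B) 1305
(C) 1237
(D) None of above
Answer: D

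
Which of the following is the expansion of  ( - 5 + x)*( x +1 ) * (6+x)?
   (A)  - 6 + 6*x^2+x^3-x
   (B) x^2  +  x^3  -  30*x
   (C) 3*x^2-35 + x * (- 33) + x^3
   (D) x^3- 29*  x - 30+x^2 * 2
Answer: D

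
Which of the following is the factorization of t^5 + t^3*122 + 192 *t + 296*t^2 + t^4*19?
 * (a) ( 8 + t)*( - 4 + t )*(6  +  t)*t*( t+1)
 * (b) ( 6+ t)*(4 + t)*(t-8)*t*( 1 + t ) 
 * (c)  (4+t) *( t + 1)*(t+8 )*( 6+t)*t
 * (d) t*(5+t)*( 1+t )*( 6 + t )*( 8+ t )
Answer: c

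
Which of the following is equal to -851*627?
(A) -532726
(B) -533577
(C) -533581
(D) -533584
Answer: B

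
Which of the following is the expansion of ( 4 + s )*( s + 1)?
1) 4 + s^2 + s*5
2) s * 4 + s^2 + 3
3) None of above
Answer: 1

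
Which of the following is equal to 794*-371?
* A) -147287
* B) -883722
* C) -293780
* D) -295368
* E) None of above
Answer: E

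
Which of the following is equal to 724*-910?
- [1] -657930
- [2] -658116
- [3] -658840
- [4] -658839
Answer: 3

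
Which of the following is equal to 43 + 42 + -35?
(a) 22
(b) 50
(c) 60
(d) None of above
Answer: b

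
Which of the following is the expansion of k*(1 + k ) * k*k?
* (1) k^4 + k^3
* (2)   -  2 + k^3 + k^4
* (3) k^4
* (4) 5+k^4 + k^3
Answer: 1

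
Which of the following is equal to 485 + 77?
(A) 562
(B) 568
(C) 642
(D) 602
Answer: A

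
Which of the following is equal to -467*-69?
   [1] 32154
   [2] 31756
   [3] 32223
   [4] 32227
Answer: 3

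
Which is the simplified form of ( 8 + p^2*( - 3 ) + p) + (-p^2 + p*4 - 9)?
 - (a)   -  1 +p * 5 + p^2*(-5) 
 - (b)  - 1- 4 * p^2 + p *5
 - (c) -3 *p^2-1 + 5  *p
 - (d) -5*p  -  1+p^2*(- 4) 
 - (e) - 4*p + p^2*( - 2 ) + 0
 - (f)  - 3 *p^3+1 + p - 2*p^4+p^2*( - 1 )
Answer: b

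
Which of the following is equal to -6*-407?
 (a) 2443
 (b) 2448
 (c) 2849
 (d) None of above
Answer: d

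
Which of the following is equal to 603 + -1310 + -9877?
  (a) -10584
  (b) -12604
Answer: a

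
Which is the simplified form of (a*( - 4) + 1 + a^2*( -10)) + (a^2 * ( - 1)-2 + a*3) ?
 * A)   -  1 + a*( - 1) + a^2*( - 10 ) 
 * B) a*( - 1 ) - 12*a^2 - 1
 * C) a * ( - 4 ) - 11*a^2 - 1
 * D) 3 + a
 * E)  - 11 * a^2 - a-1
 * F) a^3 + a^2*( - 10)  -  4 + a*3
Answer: E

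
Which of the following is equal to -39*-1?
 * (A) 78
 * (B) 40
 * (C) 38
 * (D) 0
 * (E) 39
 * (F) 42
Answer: E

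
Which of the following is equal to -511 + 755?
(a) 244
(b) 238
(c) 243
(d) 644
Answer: a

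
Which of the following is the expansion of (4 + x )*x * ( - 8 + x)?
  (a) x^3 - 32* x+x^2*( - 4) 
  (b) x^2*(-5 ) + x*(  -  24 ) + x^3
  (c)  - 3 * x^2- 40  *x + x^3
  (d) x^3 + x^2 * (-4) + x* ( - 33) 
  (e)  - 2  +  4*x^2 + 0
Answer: a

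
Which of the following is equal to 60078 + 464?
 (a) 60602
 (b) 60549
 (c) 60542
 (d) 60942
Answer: c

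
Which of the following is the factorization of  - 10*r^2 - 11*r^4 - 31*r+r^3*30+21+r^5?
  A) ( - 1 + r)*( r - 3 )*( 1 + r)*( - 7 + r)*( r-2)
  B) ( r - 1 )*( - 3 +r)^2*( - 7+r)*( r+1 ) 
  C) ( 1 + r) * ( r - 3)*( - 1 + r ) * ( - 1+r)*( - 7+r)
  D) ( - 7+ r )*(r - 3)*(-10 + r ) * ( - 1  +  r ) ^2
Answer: C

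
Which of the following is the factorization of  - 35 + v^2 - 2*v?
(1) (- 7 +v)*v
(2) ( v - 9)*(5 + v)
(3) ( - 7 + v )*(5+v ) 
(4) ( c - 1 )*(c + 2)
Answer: 3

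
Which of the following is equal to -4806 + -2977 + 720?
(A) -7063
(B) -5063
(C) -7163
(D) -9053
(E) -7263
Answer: A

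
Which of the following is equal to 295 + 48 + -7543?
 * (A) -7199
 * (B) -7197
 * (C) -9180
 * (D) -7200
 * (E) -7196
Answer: D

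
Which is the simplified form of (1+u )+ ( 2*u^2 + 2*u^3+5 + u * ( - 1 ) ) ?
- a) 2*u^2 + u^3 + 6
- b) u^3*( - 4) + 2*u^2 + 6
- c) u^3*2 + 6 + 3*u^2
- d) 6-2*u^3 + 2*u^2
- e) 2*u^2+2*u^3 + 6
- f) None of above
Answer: e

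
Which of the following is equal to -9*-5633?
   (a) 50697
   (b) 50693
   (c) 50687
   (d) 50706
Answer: a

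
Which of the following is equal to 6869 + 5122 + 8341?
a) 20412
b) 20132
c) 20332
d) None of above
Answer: c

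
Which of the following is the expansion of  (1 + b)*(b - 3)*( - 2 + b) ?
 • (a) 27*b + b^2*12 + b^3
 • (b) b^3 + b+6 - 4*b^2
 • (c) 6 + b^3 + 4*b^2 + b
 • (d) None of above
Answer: b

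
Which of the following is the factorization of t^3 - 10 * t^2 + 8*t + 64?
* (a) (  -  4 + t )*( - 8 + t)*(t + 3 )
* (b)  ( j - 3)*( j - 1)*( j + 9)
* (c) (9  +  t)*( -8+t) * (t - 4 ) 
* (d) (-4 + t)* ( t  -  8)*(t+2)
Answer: d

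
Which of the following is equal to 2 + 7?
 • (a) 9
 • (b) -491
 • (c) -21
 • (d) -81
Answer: a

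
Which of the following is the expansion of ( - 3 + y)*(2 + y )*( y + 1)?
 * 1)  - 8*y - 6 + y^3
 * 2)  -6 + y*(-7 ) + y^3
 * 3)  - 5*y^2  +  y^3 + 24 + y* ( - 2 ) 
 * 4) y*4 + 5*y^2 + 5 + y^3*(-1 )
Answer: 2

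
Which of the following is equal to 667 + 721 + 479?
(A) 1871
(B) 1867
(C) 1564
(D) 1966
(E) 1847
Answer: B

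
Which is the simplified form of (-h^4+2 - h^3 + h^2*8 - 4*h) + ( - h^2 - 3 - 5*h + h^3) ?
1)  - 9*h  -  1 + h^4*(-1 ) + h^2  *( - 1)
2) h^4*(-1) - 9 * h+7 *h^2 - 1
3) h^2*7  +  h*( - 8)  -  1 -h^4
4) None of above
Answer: 2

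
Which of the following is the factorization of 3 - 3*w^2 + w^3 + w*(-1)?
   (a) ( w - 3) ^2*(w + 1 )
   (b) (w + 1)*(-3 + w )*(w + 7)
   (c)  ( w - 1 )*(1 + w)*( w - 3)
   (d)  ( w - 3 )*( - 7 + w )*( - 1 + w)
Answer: c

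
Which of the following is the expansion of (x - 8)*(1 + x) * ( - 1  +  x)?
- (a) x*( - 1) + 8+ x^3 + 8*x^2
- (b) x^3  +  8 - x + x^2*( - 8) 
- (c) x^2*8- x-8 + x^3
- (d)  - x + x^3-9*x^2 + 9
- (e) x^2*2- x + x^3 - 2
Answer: b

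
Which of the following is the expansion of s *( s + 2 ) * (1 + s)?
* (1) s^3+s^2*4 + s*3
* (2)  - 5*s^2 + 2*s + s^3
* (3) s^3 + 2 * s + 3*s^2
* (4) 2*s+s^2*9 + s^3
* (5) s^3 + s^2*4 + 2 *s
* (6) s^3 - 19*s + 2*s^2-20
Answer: 3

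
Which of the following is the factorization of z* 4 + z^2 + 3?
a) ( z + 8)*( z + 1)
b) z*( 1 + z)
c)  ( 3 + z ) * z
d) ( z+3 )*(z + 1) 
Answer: d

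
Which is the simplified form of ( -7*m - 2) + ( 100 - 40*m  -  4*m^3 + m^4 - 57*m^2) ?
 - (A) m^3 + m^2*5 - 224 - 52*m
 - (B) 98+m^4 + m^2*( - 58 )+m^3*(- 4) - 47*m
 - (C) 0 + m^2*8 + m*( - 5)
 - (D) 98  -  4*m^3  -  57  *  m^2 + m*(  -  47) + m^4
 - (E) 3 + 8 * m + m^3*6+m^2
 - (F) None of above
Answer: D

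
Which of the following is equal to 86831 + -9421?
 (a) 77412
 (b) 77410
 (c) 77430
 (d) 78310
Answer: b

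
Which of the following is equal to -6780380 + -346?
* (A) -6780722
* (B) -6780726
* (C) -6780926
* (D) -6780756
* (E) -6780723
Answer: B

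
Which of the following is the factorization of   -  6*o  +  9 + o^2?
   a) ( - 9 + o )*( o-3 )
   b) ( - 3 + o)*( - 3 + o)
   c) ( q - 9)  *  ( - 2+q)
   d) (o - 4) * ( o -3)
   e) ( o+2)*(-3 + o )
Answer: b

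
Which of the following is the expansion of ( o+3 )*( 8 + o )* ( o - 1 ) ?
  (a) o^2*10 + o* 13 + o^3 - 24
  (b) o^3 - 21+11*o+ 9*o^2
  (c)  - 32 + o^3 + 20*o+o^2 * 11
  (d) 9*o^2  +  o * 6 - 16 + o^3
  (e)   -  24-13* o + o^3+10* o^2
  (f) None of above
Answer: a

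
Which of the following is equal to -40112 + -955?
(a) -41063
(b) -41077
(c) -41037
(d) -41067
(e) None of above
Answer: d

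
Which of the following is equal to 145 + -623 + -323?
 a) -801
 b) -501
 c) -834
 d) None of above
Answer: a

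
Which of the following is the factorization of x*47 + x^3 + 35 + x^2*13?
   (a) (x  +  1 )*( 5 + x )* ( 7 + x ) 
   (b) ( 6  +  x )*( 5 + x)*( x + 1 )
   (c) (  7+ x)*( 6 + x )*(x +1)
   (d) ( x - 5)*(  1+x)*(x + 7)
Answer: a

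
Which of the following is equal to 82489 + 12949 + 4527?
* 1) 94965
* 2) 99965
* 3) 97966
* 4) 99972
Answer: 2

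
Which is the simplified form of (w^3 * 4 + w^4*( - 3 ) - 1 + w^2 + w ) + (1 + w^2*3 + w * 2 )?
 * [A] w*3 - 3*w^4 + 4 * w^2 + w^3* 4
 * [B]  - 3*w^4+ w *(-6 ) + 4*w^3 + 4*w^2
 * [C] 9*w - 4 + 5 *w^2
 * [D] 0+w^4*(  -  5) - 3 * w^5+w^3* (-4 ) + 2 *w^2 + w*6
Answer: A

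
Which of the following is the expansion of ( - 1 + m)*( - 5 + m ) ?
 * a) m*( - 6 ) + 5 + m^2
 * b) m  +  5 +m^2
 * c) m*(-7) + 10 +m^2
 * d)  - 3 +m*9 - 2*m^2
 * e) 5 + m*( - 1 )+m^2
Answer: a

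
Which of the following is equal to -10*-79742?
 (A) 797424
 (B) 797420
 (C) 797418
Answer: B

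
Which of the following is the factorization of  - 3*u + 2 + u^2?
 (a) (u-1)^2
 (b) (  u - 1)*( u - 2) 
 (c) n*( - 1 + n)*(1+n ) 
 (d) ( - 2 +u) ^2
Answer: b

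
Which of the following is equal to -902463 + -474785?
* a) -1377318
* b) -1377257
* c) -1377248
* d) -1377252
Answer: c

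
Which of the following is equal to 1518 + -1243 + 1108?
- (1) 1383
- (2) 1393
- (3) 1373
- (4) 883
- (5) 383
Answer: 1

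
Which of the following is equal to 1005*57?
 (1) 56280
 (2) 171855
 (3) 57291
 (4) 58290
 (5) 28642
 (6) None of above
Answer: 6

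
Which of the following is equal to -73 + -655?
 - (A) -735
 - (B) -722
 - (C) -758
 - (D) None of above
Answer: D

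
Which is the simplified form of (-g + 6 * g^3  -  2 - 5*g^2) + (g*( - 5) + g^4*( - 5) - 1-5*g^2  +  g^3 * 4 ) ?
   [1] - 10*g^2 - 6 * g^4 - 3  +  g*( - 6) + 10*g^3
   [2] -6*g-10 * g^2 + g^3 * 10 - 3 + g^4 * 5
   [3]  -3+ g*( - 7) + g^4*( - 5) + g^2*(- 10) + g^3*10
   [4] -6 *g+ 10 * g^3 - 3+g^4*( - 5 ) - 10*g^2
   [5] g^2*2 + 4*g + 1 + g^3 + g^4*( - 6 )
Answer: 4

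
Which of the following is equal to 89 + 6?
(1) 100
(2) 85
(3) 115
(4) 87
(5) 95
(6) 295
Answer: 5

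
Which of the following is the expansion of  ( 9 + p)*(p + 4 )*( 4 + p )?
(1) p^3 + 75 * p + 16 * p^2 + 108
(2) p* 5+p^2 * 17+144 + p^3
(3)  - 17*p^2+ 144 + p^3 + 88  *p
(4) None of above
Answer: 4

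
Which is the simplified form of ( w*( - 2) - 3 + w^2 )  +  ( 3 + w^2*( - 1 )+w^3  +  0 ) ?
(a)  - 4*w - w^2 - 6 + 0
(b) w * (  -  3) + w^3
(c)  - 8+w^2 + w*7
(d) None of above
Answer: d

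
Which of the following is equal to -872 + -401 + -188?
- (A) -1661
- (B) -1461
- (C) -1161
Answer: B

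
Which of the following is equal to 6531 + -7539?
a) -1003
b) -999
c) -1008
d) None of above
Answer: c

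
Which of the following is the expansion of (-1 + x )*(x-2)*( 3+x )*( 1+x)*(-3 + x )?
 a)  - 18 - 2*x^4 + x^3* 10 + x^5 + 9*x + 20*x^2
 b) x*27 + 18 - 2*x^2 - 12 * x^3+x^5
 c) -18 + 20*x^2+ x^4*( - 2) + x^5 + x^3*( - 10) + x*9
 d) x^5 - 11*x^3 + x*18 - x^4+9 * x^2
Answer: c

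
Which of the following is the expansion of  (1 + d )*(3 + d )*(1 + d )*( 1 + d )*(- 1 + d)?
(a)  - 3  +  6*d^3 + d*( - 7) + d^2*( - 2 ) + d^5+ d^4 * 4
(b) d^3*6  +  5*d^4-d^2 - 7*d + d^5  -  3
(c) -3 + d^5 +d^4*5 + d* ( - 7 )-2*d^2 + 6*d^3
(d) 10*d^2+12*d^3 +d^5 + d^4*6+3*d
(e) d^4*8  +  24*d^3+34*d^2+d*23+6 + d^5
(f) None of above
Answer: c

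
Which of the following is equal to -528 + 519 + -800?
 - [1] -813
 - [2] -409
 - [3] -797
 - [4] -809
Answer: 4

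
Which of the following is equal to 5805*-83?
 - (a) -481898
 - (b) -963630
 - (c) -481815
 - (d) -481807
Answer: c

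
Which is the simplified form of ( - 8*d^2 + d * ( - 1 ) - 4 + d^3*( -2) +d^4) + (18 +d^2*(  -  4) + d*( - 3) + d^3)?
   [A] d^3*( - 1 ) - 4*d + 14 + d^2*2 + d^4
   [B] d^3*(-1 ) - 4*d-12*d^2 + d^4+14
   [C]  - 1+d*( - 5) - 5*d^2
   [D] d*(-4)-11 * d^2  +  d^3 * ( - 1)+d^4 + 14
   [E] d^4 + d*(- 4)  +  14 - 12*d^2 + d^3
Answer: B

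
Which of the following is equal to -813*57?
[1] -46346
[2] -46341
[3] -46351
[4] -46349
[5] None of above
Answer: 2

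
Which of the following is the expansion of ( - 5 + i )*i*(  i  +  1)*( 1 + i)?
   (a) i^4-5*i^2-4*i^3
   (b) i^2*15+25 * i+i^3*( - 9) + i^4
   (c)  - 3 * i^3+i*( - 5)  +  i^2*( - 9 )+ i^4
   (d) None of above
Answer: c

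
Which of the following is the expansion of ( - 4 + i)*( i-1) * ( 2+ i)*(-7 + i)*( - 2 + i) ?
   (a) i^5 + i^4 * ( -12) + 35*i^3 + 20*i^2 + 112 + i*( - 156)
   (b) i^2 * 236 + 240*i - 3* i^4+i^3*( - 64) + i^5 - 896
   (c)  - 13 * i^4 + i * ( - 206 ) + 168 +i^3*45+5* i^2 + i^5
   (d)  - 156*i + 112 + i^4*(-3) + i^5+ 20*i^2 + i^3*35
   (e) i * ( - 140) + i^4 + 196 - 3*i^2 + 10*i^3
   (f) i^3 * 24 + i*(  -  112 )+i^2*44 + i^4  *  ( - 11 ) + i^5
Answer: a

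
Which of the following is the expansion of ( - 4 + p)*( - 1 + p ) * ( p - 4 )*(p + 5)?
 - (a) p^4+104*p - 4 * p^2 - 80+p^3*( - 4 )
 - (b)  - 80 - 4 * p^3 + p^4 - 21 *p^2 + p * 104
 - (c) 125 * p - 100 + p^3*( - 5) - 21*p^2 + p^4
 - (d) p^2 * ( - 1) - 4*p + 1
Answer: b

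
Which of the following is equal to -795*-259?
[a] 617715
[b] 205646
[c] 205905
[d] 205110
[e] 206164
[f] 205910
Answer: c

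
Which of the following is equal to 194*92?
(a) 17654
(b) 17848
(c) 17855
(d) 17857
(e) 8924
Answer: b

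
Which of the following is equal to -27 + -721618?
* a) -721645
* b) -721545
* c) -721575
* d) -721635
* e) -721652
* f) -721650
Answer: a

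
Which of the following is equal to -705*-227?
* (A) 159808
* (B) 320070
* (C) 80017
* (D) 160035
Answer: D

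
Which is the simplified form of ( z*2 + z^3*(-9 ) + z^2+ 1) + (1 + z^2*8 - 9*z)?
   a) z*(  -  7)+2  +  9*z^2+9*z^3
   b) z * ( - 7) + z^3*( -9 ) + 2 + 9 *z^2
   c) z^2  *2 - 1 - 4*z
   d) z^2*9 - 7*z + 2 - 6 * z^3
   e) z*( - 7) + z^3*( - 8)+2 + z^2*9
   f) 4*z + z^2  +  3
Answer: b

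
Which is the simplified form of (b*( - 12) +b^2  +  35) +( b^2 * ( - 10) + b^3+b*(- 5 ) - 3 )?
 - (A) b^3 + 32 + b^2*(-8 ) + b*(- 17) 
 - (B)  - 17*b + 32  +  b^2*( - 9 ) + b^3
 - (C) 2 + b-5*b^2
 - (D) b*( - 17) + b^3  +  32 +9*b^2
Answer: B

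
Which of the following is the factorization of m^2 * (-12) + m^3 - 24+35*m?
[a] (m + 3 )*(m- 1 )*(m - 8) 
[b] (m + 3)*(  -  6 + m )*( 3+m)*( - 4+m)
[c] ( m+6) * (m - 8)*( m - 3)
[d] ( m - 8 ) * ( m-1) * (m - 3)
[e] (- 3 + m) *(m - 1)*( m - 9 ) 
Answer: d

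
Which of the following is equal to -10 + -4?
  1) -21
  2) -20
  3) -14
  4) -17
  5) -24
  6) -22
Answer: 3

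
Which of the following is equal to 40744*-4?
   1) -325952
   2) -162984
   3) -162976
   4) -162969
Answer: 3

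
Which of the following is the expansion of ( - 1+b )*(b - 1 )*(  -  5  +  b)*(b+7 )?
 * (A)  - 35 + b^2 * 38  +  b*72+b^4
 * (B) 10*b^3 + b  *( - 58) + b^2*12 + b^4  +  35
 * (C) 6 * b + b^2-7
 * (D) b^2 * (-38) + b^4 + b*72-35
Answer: D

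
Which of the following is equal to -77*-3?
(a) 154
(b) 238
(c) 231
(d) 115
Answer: c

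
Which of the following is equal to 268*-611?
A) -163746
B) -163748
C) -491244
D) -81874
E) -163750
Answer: B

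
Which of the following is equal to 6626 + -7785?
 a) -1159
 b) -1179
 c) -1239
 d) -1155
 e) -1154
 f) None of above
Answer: a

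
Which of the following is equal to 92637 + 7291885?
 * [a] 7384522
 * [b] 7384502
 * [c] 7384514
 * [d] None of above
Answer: a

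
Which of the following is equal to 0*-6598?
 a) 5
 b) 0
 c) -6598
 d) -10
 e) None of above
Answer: b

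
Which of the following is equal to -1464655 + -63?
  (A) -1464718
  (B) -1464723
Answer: A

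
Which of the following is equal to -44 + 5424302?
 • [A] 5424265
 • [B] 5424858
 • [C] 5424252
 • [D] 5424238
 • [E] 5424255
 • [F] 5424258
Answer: F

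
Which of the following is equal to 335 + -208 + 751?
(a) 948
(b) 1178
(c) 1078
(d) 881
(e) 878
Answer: e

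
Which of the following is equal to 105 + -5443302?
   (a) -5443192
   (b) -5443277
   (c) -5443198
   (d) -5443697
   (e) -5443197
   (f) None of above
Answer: e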